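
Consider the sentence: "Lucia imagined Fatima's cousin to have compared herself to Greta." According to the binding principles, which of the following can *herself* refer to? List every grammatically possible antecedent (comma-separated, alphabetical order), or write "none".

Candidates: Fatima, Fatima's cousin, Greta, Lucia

*herself* is a reflexive; Principle A requires it to be bound within its binding domain — the clause headed by 'compared'.
— Fatima: possessor inside the subject DP of the clause headed by 'compared'; does not c-command the reflexive — cannot bind it (Principle A).
— Fatima's cousin: subject of the clause headed by 'compared'; c-commands the reflexive within its binding domain — allowed (Principle A).
— Greta: second object of the clause headed by 'compared'; does not c-command the reflexive — cannot bind it (Principle A).
— Lucia: subject of the matrix clause; c-commands the reflexive but lies outside its binding domain — cannot bind it (Principle A).

Fatima's cousin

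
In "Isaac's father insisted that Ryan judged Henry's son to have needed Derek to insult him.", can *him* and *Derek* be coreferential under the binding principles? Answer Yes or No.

*Derek* is an R-expression; Principle C requires it to be free (not bound by any c-commanding expression).
— him: object of the clause headed by 'insult'; the R-expression locally c-commands the pronoun — coreference blocked (Principle B on the pronoun).

No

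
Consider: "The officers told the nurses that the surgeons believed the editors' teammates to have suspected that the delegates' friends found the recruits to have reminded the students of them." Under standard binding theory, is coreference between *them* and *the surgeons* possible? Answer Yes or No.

Yes

*the surgeons* is an R-expression; Principle C requires it to be free (not bound by any c-commanding expression).
— them: second object of the clause headed by 'reminded'; the pronoun does not c-command the R-expression — coreference allowed.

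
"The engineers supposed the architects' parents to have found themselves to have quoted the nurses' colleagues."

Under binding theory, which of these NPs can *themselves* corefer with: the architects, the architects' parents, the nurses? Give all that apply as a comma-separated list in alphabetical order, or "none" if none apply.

*themselves* is a reflexive; Principle A requires it to be bound within its binding domain — the clause headed by 'found'.
— the architects: possessor inside the subject DP of the clause headed by 'found'; does not c-command the reflexive — cannot bind it (Principle A).
— the architects' parents: subject of the clause headed by 'found'; c-commands the reflexive within its binding domain — allowed (Principle A).
— the nurses: possessor inside the object DP of the clause headed by 'quoted'; does not c-command the reflexive — cannot bind it (Principle A).

the architects' parents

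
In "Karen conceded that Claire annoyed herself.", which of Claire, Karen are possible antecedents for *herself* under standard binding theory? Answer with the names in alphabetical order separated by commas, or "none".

Claire

*herself* is a reflexive; Principle A requires it to be bound within its binding domain — the clause headed by 'annoyed'.
— Claire: subject of the clause headed by 'annoyed'; c-commands the reflexive within its binding domain — allowed (Principle A).
— Karen: subject of the matrix clause; c-commands the reflexive but lies outside its binding domain — cannot bind it (Principle A).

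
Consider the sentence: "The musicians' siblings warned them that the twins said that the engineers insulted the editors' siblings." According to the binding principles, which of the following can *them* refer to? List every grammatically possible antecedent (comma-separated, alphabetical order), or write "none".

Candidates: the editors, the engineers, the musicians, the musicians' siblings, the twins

*them* is a pronoun; Principle B requires it to be free in its binding domain — the matrix clause.
— the editors: possessor inside the object DP of the clause headed by 'insulted'; is c-commanded by the pronoun; coreference would bind this R-expression — blocked (Principle C).
— the engineers: subject of the clause headed by 'insulted'; is c-commanded by the pronoun; coreference would bind this R-expression — blocked (Principle C).
— the musicians: possessor inside the subject DP of the matrix clause; does not c-command the pronoun — Principle B does not apply; allowed.
— the musicians' siblings: subject of the matrix clause; c-commands the pronoun within its binding domain — blocked (Principle B).
— the twins: subject of the clause headed by 'said'; is c-commanded by the pronoun; coreference would bind this R-expression — blocked (Principle C).

the musicians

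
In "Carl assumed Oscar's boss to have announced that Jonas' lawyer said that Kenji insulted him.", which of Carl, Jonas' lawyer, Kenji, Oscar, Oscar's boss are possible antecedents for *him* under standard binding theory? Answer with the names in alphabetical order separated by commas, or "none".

Carl, Jonas' lawyer, Oscar, Oscar's boss

*him* is a pronoun; Principle B requires it to be free in its binding domain — the clause headed by 'insulted'.
— Carl: subject of the matrix clause; c-commands the pronoun but lies outside its binding domain — allowed.
— Jonas' lawyer: subject of the clause headed by 'said'; c-commands the pronoun but lies outside its binding domain — allowed.
— Kenji: subject of the clause headed by 'insulted'; c-commands the pronoun within its binding domain — blocked (Principle B).
— Oscar: possessor inside the subject DP of the clause headed by 'announced'; does not c-command the pronoun — Principle B does not apply; allowed.
— Oscar's boss: subject of the clause headed by 'announced'; c-commands the pronoun but lies outside its binding domain — allowed.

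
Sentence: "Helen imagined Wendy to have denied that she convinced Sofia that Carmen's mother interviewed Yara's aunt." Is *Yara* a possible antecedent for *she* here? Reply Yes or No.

*she* is a pronoun; Principle B requires it to be free in its binding domain — the clause headed by 'convinced'.
— Yara: possessor inside the object DP of the clause headed by 'interviewed'; is c-commanded by the pronoun; coreference would bind this R-expression — blocked (Principle C).

No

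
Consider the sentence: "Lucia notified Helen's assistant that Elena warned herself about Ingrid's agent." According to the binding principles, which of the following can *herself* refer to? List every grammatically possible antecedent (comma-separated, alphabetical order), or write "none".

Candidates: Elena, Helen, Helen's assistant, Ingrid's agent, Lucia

Elena

*herself* is a reflexive; Principle A requires it to be bound within its binding domain — the clause headed by 'warned'.
— Elena: subject of the clause headed by 'warned'; c-commands the reflexive within its binding domain — allowed (Principle A).
— Helen: possessor inside the object DP of the matrix clause; does not c-command the reflexive — cannot bind it (Principle A).
— Helen's assistant: object of the matrix clause; c-commands the reflexive but lies outside its binding domain — cannot bind it (Principle A).
— Ingrid's agent: second object of the clause headed by 'warned'; does not c-command the reflexive — cannot bind it (Principle A).
— Lucia: subject of the matrix clause; c-commands the reflexive but lies outside its binding domain — cannot bind it (Principle A).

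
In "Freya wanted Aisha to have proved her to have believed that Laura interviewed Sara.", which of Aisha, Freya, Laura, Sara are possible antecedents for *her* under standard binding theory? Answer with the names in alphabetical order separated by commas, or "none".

*her* is a pronoun; Principle B requires it to be free in its binding domain — the clause headed by 'proved'.
— Aisha: subject of the clause headed by 'proved'; c-commands the pronoun within its binding domain — blocked (Principle B).
— Freya: subject of the matrix clause; c-commands the pronoun but lies outside its binding domain — allowed.
— Laura: subject of the clause headed by 'interviewed'; is c-commanded by the pronoun; coreference would bind this R-expression — blocked (Principle C).
— Sara: object of the clause headed by 'interviewed'; is c-commanded by the pronoun; coreference would bind this R-expression — blocked (Principle C).

Freya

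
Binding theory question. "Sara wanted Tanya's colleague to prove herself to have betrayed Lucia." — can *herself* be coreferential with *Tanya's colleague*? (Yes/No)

Yes

*herself* is a reflexive; Principle A requires it to be bound within its binding domain — the clause headed by 'prove'.
— Tanya's colleague: subject of the clause headed by 'prove'; c-commands the reflexive within its binding domain — allowed (Principle A).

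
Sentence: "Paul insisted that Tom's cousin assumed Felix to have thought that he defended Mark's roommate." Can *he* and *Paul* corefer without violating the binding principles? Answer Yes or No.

Yes

*Paul* is an R-expression; Principle C requires it to be free (not bound by any c-commanding expression).
— he: subject of the clause headed by 'defended'; the pronoun does not c-command the R-expression — coreference allowed.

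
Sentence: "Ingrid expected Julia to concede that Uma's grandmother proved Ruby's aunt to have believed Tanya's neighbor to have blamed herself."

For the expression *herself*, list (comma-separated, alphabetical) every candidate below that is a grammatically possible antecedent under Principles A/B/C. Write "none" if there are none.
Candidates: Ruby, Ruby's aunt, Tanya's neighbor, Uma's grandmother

Tanya's neighbor

*herself* is a reflexive; Principle A requires it to be bound within its binding domain — the clause headed by 'blamed'.
— Ruby: possessor inside the subject DP of the clause headed by 'believed'; does not c-command the reflexive — cannot bind it (Principle A).
— Ruby's aunt: subject of the clause headed by 'believed'; c-commands the reflexive but lies outside its binding domain — cannot bind it (Principle A).
— Tanya's neighbor: subject of the clause headed by 'blamed'; c-commands the reflexive within its binding domain — allowed (Principle A).
— Uma's grandmother: subject of the clause headed by 'proved'; c-commands the reflexive but lies outside its binding domain — cannot bind it (Principle A).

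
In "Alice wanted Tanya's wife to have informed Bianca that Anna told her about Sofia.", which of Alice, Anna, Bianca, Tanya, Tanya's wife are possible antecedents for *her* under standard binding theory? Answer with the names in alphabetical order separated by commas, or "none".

*her* is a pronoun; Principle B requires it to be free in its binding domain — the clause headed by 'told'.
— Alice: subject of the matrix clause; c-commands the pronoun but lies outside its binding domain — allowed.
— Anna: subject of the clause headed by 'told'; c-commands the pronoun within its binding domain — blocked (Principle B).
— Bianca: object of the clause headed by 'informed'; c-commands the pronoun but lies outside its binding domain — allowed.
— Tanya: possessor inside the subject DP of the clause headed by 'informed'; does not c-command the pronoun — Principle B does not apply; allowed.
— Tanya's wife: subject of the clause headed by 'informed'; c-commands the pronoun but lies outside its binding domain — allowed.

Alice, Bianca, Tanya, Tanya's wife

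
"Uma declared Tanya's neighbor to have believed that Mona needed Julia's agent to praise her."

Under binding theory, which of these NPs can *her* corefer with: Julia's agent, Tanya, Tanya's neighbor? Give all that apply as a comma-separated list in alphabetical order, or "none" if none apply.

*her* is a pronoun; Principle B requires it to be free in its binding domain — the clause headed by 'praise'.
— Julia's agent: subject of the clause headed by 'praise'; c-commands the pronoun within its binding domain — blocked (Principle B).
— Tanya: possessor inside the subject DP of the clause headed by 'believed'; does not c-command the pronoun — Principle B does not apply; allowed.
— Tanya's neighbor: subject of the clause headed by 'believed'; c-commands the pronoun but lies outside its binding domain — allowed.

Tanya, Tanya's neighbor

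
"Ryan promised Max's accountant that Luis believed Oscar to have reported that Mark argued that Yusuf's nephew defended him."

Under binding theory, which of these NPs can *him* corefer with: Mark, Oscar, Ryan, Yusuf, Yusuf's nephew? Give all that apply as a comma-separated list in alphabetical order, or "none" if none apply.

Mark, Oscar, Ryan, Yusuf

*him* is a pronoun; Principle B requires it to be free in its binding domain — the clause headed by 'defended'.
— Mark: subject of the clause headed by 'argued'; c-commands the pronoun but lies outside its binding domain — allowed.
— Oscar: subject of the clause headed by 'reported'; c-commands the pronoun but lies outside its binding domain — allowed.
— Ryan: subject of the matrix clause; c-commands the pronoun but lies outside its binding domain — allowed.
— Yusuf: possessor inside the subject DP of the clause headed by 'defended'; does not c-command the pronoun — Principle B does not apply; allowed.
— Yusuf's nephew: subject of the clause headed by 'defended'; c-commands the pronoun within its binding domain — blocked (Principle B).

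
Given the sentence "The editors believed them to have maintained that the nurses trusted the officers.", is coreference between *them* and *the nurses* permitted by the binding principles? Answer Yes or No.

*them* is a pronoun; Principle B requires it to be free in its binding domain — the matrix clause.
— the nurses: subject of the clause headed by 'trusted'; is c-commanded by the pronoun; coreference would bind this R-expression — blocked (Principle C).

No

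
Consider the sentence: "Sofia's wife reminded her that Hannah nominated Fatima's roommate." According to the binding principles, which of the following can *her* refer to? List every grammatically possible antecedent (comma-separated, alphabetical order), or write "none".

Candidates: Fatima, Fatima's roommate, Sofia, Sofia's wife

Sofia

*her* is a pronoun; Principle B requires it to be free in its binding domain — the matrix clause.
— Fatima: possessor inside the object DP of the clause headed by 'nominated'; is c-commanded by the pronoun; coreference would bind this R-expression — blocked (Principle C).
— Fatima's roommate: object of the clause headed by 'nominated'; is c-commanded by the pronoun; coreference would bind this R-expression — blocked (Principle C).
— Sofia: possessor inside the subject DP of the matrix clause; does not c-command the pronoun — Principle B does not apply; allowed.
— Sofia's wife: subject of the matrix clause; c-commands the pronoun within its binding domain — blocked (Principle B).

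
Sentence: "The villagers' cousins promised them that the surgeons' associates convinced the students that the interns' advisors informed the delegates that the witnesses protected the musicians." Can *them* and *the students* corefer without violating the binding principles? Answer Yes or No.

No

*the students* is an R-expression; Principle C requires it to be free (not bound by any c-commanding expression).
— them: object of the matrix clause; the pronoun c-commands the R-expression — coreference blocked (Principle C).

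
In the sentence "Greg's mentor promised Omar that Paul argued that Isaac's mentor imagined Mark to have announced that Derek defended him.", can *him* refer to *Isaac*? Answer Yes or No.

Yes

*him* is a pronoun; Principle B requires it to be free in its binding domain — the clause headed by 'defended'.
— Isaac: possessor inside the subject DP of the clause headed by 'imagined'; does not c-command the pronoun — Principle B does not apply; allowed.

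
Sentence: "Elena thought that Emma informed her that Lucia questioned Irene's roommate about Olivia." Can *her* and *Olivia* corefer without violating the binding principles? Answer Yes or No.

No

*Olivia* is an R-expression; Principle C requires it to be free (not bound by any c-commanding expression).
— her: object of the clause headed by 'informed'; the pronoun c-commands the R-expression — coreference blocked (Principle C).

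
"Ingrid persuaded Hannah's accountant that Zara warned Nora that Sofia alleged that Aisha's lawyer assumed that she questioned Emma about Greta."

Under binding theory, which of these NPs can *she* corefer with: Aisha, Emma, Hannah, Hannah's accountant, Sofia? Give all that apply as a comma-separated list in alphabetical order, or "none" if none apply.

*she* is a pronoun; Principle B requires it to be free in its binding domain — the clause headed by 'questioned'.
— Aisha: possessor inside the subject DP of the clause headed by 'assumed'; does not c-command the pronoun — Principle B does not apply; allowed.
— Emma: object of the clause headed by 'questioned'; is c-commanded by the pronoun; coreference would bind this R-expression — blocked (Principle C).
— Hannah: possessor inside the object DP of the matrix clause; does not c-command the pronoun — Principle B does not apply; allowed.
— Hannah's accountant: object of the matrix clause; c-commands the pronoun but lies outside its binding domain — allowed.
— Sofia: subject of the clause headed by 'alleged'; c-commands the pronoun but lies outside its binding domain — allowed.

Aisha, Hannah, Hannah's accountant, Sofia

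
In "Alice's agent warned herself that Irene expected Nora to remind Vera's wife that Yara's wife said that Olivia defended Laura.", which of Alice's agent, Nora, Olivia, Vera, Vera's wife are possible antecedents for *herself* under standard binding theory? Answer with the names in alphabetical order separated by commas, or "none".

*herself* is a reflexive; Principle A requires it to be bound within its binding domain — the matrix clause.
— Alice's agent: subject of the matrix clause; c-commands the reflexive within its binding domain — allowed (Principle A).
— Nora: subject of the clause headed by 'remind'; does not c-command the reflexive — cannot bind it (Principle A).
— Olivia: subject of the clause headed by 'defended'; does not c-command the reflexive — cannot bind it (Principle A).
— Vera: possessor inside the object DP of the clause headed by 'remind'; does not c-command the reflexive — cannot bind it (Principle A).
— Vera's wife: object of the clause headed by 'remind'; does not c-command the reflexive — cannot bind it (Principle A).

Alice's agent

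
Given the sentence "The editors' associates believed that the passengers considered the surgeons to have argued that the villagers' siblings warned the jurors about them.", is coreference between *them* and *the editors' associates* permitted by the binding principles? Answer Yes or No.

Yes

*them* is a pronoun; Principle B requires it to be free in its binding domain — the clause headed by 'warned'.
— the editors' associates: subject of the matrix clause; c-commands the pronoun but lies outside its binding domain — allowed.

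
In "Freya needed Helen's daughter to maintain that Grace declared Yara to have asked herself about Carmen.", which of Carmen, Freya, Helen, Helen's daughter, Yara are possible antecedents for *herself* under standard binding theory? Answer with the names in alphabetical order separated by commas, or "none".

*herself* is a reflexive; Principle A requires it to be bound within its binding domain — the clause headed by 'asked'.
— Carmen: second object of the clause headed by 'asked'; does not c-command the reflexive — cannot bind it (Principle A).
— Freya: subject of the matrix clause; c-commands the reflexive but lies outside its binding domain — cannot bind it (Principle A).
— Helen: possessor inside the subject DP of the clause headed by 'maintain'; does not c-command the reflexive — cannot bind it (Principle A).
— Helen's daughter: subject of the clause headed by 'maintain'; c-commands the reflexive but lies outside its binding domain — cannot bind it (Principle A).
— Yara: subject of the clause headed by 'asked'; c-commands the reflexive within its binding domain — allowed (Principle A).

Yara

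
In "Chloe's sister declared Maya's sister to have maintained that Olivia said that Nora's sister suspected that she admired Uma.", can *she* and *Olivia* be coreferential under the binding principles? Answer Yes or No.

*Olivia* is an R-expression; Principle C requires it to be free (not bound by any c-commanding expression).
— she: subject of the clause headed by 'admired'; the pronoun does not c-command the R-expression — coreference allowed.

Yes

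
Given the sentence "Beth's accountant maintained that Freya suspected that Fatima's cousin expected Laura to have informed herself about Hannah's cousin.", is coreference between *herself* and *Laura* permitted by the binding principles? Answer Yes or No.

*herself* is a reflexive; Principle A requires it to be bound within its binding domain — the clause headed by 'informed'.
— Laura: subject of the clause headed by 'informed'; c-commands the reflexive within its binding domain — allowed (Principle A).

Yes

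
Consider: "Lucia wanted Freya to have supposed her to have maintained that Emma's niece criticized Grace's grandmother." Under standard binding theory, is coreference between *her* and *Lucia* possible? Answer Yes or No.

Yes

*Lucia* is an R-expression; Principle C requires it to be free (not bound by any c-commanding expression).
— her: subject of the clause headed by 'maintained'; the pronoun does not c-command the R-expression — coreference allowed.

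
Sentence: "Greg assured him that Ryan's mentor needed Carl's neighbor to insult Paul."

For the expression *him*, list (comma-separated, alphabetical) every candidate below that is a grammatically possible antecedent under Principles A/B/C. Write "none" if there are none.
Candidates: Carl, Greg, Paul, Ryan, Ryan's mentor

none

*him* is a pronoun; Principle B requires it to be free in its binding domain — the matrix clause.
— Carl: possessor inside the subject DP of the clause headed by 'insult'; is c-commanded by the pronoun; coreference would bind this R-expression — blocked (Principle C).
— Greg: subject of the matrix clause; c-commands the pronoun within its binding domain — blocked (Principle B).
— Paul: object of the clause headed by 'insult'; is c-commanded by the pronoun; coreference would bind this R-expression — blocked (Principle C).
— Ryan: possessor inside the subject DP of the clause headed by 'needed'; is c-commanded by the pronoun; coreference would bind this R-expression — blocked (Principle C).
— Ryan's mentor: subject of the clause headed by 'needed'; is c-commanded by the pronoun; coreference would bind this R-expression — blocked (Principle C).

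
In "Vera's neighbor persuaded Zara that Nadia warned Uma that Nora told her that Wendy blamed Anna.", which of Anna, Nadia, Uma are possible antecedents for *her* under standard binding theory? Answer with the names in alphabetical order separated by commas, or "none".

*her* is a pronoun; Principle B requires it to be free in its binding domain — the clause headed by 'told'.
— Anna: object of the clause headed by 'blamed'; is c-commanded by the pronoun; coreference would bind this R-expression — blocked (Principle C).
— Nadia: subject of the clause headed by 'warned'; c-commands the pronoun but lies outside its binding domain — allowed.
— Uma: object of the clause headed by 'warned'; c-commands the pronoun but lies outside its binding domain — allowed.

Nadia, Uma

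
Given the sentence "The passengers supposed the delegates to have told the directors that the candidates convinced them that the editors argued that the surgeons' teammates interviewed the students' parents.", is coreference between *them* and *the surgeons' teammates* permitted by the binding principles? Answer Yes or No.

*them* is a pronoun; Principle B requires it to be free in its binding domain — the clause headed by 'convinced'.
— the surgeons' teammates: subject of the clause headed by 'interviewed'; is c-commanded by the pronoun; coreference would bind this R-expression — blocked (Principle C).

No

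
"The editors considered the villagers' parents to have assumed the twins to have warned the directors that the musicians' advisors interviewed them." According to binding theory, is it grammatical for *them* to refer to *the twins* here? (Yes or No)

*the twins* is an R-expression; Principle C requires it to be free (not bound by any c-commanding expression).
— them: object of the clause headed by 'interviewed'; the pronoun does not c-command the R-expression — coreference allowed.

Yes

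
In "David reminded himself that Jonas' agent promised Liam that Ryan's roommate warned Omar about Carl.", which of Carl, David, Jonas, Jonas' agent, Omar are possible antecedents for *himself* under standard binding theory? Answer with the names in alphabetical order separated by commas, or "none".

*himself* is a reflexive; Principle A requires it to be bound within its binding domain — the matrix clause.
— Carl: second object of the clause headed by 'warned'; does not c-command the reflexive — cannot bind it (Principle A).
— David: subject of the matrix clause; c-commands the reflexive within its binding domain — allowed (Principle A).
— Jonas: possessor inside the subject DP of the clause headed by 'promised'; does not c-command the reflexive — cannot bind it (Principle A).
— Jonas' agent: subject of the clause headed by 'promised'; does not c-command the reflexive — cannot bind it (Principle A).
— Omar: object of the clause headed by 'warned'; does not c-command the reflexive — cannot bind it (Principle A).

David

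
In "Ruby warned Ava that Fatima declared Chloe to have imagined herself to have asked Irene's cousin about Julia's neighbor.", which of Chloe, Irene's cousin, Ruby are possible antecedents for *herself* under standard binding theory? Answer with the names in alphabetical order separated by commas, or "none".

Chloe

*herself* is a reflexive; Principle A requires it to be bound within its binding domain — the clause headed by 'imagined'.
— Chloe: subject of the clause headed by 'imagined'; c-commands the reflexive within its binding domain — allowed (Principle A).
— Irene's cousin: object of the clause headed by 'asked'; does not c-command the reflexive — cannot bind it (Principle A).
— Ruby: subject of the matrix clause; c-commands the reflexive but lies outside its binding domain — cannot bind it (Principle A).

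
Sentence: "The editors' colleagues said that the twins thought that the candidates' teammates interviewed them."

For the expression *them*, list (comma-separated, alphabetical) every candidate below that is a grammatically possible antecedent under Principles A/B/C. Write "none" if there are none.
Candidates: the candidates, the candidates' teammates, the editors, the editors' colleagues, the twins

*them* is a pronoun; Principle B requires it to be free in its binding domain — the clause headed by 'interviewed'.
— the candidates: possessor inside the subject DP of the clause headed by 'interviewed'; does not c-command the pronoun — Principle B does not apply; allowed.
— the candidates' teammates: subject of the clause headed by 'interviewed'; c-commands the pronoun within its binding domain — blocked (Principle B).
— the editors: possessor inside the subject DP of the matrix clause; does not c-command the pronoun — Principle B does not apply; allowed.
— the editors' colleagues: subject of the matrix clause; c-commands the pronoun but lies outside its binding domain — allowed.
— the twins: subject of the clause headed by 'thought'; c-commands the pronoun but lies outside its binding domain — allowed.

the candidates, the editors, the editors' colleagues, the twins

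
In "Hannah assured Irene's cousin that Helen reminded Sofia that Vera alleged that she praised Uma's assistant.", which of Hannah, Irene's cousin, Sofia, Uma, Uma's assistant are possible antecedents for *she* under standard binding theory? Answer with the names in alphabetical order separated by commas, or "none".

*she* is a pronoun; Principle B requires it to be free in its binding domain — the clause headed by 'praised'.
— Hannah: subject of the matrix clause; c-commands the pronoun but lies outside its binding domain — allowed.
— Irene's cousin: object of the matrix clause; c-commands the pronoun but lies outside its binding domain — allowed.
— Sofia: object of the clause headed by 'reminded'; c-commands the pronoun but lies outside its binding domain — allowed.
— Uma: possessor inside the object DP of the clause headed by 'praised'; is c-commanded by the pronoun; coreference would bind this R-expression — blocked (Principle C).
— Uma's assistant: object of the clause headed by 'praised'; is c-commanded by the pronoun; coreference would bind this R-expression — blocked (Principle C).

Hannah, Irene's cousin, Sofia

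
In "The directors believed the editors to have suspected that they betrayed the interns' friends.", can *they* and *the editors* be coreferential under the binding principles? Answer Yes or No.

*the editors* is an R-expression; Principle C requires it to be free (not bound by any c-commanding expression).
— they: subject of the clause headed by 'betrayed'; the pronoun does not c-command the R-expression — coreference allowed.

Yes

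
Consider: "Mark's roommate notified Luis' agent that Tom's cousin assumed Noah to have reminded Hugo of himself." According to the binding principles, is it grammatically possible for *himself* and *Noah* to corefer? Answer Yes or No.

Yes

*himself* is a reflexive; Principle A requires it to be bound within its binding domain — the clause headed by 'reminded'.
— Noah: subject of the clause headed by 'reminded'; c-commands the reflexive within its binding domain — allowed (Principle A).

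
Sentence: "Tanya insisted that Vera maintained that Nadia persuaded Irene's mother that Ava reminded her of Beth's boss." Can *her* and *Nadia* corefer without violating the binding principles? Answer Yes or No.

Yes

*Nadia* is an R-expression; Principle C requires it to be free (not bound by any c-commanding expression).
— her: object of the clause headed by 'reminded'; the pronoun does not c-command the R-expression — coreference allowed.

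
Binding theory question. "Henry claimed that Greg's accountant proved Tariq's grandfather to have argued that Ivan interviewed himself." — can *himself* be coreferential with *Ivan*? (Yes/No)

*himself* is a reflexive; Principle A requires it to be bound within its binding domain — the clause headed by 'interviewed'.
— Ivan: subject of the clause headed by 'interviewed'; c-commands the reflexive within its binding domain — allowed (Principle A).

Yes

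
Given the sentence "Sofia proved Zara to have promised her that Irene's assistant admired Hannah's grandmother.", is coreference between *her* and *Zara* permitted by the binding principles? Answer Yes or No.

*her* is a pronoun; Principle B requires it to be free in its binding domain — the clause headed by 'promised'.
— Zara: subject of the clause headed by 'promised'; c-commands the pronoun within its binding domain — blocked (Principle B).

No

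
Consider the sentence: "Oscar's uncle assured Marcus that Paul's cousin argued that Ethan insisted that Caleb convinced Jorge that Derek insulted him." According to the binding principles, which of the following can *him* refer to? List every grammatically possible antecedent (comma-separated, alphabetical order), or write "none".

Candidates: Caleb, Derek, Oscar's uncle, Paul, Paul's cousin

*him* is a pronoun; Principle B requires it to be free in its binding domain — the clause headed by 'insulted'.
— Caleb: subject of the clause headed by 'convinced'; c-commands the pronoun but lies outside its binding domain — allowed.
— Derek: subject of the clause headed by 'insulted'; c-commands the pronoun within its binding domain — blocked (Principle B).
— Oscar's uncle: subject of the matrix clause; c-commands the pronoun but lies outside its binding domain — allowed.
— Paul: possessor inside the subject DP of the clause headed by 'argued'; does not c-command the pronoun — Principle B does not apply; allowed.
— Paul's cousin: subject of the clause headed by 'argued'; c-commands the pronoun but lies outside its binding domain — allowed.

Caleb, Oscar's uncle, Paul, Paul's cousin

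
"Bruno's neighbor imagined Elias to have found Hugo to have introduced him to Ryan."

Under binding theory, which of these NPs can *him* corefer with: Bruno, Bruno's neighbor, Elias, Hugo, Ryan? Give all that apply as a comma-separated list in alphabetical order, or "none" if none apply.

*him* is a pronoun; Principle B requires it to be free in its binding domain — the clause headed by 'introduced'.
— Bruno: possessor inside the subject DP of the matrix clause; does not c-command the pronoun — Principle B does not apply; allowed.
— Bruno's neighbor: subject of the matrix clause; c-commands the pronoun but lies outside its binding domain — allowed.
— Elias: subject of the clause headed by 'found'; c-commands the pronoun but lies outside its binding domain — allowed.
— Hugo: subject of the clause headed by 'introduced'; c-commands the pronoun within its binding domain — blocked (Principle B).
— Ryan: second object of the clause headed by 'introduced'; is c-commanded by the pronoun; coreference would bind this R-expression — blocked (Principle C).

Bruno, Bruno's neighbor, Elias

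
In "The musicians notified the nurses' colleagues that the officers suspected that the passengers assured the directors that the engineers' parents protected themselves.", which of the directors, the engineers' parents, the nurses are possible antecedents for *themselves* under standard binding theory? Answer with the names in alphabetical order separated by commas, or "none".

*themselves* is a reflexive; Principle A requires it to be bound within its binding domain — the clause headed by 'protected'.
— the directors: object of the clause headed by 'assured'; c-commands the reflexive but lies outside its binding domain — cannot bind it (Principle A).
— the engineers' parents: subject of the clause headed by 'protected'; c-commands the reflexive within its binding domain — allowed (Principle A).
— the nurses: possessor inside the object DP of the matrix clause; does not c-command the reflexive — cannot bind it (Principle A).

the engineers' parents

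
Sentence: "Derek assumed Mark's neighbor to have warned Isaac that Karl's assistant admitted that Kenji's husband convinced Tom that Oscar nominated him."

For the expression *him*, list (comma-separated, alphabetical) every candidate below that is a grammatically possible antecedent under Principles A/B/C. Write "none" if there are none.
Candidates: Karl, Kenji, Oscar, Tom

Karl, Kenji, Tom

*him* is a pronoun; Principle B requires it to be free in its binding domain — the clause headed by 'nominated'.
— Karl: possessor inside the subject DP of the clause headed by 'admitted'; does not c-command the pronoun — Principle B does not apply; allowed.
— Kenji: possessor inside the subject DP of the clause headed by 'convinced'; does not c-command the pronoun — Principle B does not apply; allowed.
— Oscar: subject of the clause headed by 'nominated'; c-commands the pronoun within its binding domain — blocked (Principle B).
— Tom: object of the clause headed by 'convinced'; c-commands the pronoun but lies outside its binding domain — allowed.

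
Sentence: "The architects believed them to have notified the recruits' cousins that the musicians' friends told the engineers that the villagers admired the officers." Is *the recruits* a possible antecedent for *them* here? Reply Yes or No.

*them* is a pronoun; Principle B requires it to be free in its binding domain — the matrix clause.
— the recruits: possessor inside the object DP of the clause headed by 'notified'; is c-commanded by the pronoun; coreference would bind this R-expression — blocked (Principle C).

No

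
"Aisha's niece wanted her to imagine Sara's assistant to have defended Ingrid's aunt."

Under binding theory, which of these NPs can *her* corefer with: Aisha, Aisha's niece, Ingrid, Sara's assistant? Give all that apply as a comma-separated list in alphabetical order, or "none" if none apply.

*her* is a pronoun; Principle B requires it to be free in its binding domain — the matrix clause.
— Aisha: possessor inside the subject DP of the matrix clause; does not c-command the pronoun — Principle B does not apply; allowed.
— Aisha's niece: subject of the matrix clause; c-commands the pronoun within its binding domain — blocked (Principle B).
— Ingrid: possessor inside the object DP of the clause headed by 'defended'; is c-commanded by the pronoun; coreference would bind this R-expression — blocked (Principle C).
— Sara's assistant: subject of the clause headed by 'defended'; is c-commanded by the pronoun; coreference would bind this R-expression — blocked (Principle C).

Aisha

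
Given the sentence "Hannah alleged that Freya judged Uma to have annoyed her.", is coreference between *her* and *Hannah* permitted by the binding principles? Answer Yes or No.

Yes

*her* is a pronoun; Principle B requires it to be free in its binding domain — the clause headed by 'annoyed'.
— Hannah: subject of the matrix clause; c-commands the pronoun but lies outside its binding domain — allowed.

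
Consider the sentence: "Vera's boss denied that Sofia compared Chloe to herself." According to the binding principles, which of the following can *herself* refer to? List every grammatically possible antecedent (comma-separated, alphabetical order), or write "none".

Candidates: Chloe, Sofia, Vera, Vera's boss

*herself* is a reflexive; Principle A requires it to be bound within its binding domain — the clause headed by 'compared'.
— Chloe: object of the clause headed by 'compared'; c-commands the reflexive within its binding domain — allowed (Principle A).
— Sofia: subject of the clause headed by 'compared'; c-commands the reflexive within its binding domain — allowed (Principle A).
— Vera: possessor inside the subject DP of the matrix clause; does not c-command the reflexive — cannot bind it (Principle A).
— Vera's boss: subject of the matrix clause; c-commands the reflexive but lies outside its binding domain — cannot bind it (Principle A).

Chloe, Sofia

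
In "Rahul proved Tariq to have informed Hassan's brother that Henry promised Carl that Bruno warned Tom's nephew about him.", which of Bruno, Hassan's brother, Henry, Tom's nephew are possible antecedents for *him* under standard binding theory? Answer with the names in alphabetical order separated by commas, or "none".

*him* is a pronoun; Principle B requires it to be free in its binding domain — the clause headed by 'warned'.
— Bruno: subject of the clause headed by 'warned'; c-commands the pronoun within its binding domain — blocked (Principle B).
— Hassan's brother: object of the clause headed by 'informed'; c-commands the pronoun but lies outside its binding domain — allowed.
— Henry: subject of the clause headed by 'promised'; c-commands the pronoun but lies outside its binding domain — allowed.
— Tom's nephew: object of the clause headed by 'warned'; c-commands the pronoun within its binding domain — blocked (Principle B).

Hassan's brother, Henry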